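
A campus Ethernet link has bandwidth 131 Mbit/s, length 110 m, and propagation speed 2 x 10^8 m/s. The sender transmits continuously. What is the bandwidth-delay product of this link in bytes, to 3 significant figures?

Propagation delay = 110 / 200000000 = 5.5e-07 s.
BDP = R × t_prop = 131000000 × 5.5e-07 = 72.05 bits.
In bytes: 72.05/8 = 9.01 bytes.

9.01 bytes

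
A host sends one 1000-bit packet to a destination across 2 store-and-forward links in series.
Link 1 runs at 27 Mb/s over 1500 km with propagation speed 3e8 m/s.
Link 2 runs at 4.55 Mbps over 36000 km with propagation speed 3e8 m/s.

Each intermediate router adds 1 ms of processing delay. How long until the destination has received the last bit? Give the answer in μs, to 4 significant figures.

Transmission delays (L/R per hop): 37.037, 219.78 μs; sum = 256.817 μs.
Propagation delays (d/s per hop): 5000, 120000 μs; sum = 125000 μs.
Processing at 1 router(s): 1 × 1 ms = 1000 μs.
End-to-end = 126300 μs.

126300 μs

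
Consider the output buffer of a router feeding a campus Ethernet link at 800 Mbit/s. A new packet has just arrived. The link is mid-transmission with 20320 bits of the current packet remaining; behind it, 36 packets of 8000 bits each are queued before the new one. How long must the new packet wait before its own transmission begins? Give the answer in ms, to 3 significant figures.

Each queued packet: L/R = 8000/800000000 = 0.01 ms.
36 queued → 0.36 ms.
Plus remaining 20320 bits of current packet: 0.0254 ms.
Queuing delay = 0.385 ms.

0.385 ms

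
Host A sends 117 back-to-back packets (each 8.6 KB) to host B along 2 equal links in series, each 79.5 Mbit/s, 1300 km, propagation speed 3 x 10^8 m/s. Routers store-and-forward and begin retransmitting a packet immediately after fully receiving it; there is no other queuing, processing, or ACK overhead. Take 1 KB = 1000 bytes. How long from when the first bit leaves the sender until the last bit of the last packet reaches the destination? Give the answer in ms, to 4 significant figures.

110.8 ms

Per-hop transmission t_tx = L/R = 68800/79500000 = 0.865409 ms.
Per-hop propagation t_prop = 1300000/300000000 = 4.33333 ms.
Pipeline fill: first packet needs 2·t_tx to clear all hops; remaining 116 packets each add one t_tx.
Total = (2+117-1)·t_tx + 2·t_prop = 118·0.865409 + 2·4.33333 = 110.8 ms.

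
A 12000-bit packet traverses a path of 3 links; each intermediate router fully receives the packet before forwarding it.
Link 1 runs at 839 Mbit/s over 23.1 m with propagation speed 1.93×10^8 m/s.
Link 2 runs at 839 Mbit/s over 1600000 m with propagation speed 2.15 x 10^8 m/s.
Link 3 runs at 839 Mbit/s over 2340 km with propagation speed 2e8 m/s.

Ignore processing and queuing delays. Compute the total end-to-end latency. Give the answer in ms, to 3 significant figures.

Transmission delay per hop = L/R = 12000/839000000 = 0.0143027 ms; 3 hops → 0.0429082 ms.
Propagation delays (d/s per hop): 0.000119689, 7.44186, 11.7 ms; sum = 19.142 ms.
End-to-end = 19.2 ms.

19.2 ms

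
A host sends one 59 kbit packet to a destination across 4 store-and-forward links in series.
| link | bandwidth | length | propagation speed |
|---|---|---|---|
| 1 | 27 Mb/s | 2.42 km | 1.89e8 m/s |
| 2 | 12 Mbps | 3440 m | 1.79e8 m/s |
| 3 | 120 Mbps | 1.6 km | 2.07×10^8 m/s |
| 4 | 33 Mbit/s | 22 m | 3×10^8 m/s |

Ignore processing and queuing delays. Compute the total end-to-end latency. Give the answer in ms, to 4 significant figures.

9.421 ms

L = 59000 bits.
Transmission delays (L/R per hop): 2.18519, 4.91667, 0.491667, 1.78788 ms; sum = 9.3814 ms.
Propagation delays (d/s per hop): 0.0128042, 0.0192179, 0.00772947, 7.33333e-05 ms; sum = 0.0398249 ms.
End-to-end = 9.421 ms.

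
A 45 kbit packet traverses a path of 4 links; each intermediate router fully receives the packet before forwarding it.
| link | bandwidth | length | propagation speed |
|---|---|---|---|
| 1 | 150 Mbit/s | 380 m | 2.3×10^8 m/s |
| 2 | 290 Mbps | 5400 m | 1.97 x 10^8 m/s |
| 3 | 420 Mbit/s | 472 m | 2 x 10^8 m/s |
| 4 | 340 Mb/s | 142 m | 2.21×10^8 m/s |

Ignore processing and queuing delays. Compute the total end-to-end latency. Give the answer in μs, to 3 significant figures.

L = 45000 bits.
Transmission delays (L/R per hop): 300, 155.172, 107.143, 132.353 μs; sum = 694.668 μs.
Propagation delays (d/s per hop): 1.65217, 27.4112, 2.36, 0.642534 μs; sum = 32.0659 μs.
End-to-end = 727 μs.

727 μs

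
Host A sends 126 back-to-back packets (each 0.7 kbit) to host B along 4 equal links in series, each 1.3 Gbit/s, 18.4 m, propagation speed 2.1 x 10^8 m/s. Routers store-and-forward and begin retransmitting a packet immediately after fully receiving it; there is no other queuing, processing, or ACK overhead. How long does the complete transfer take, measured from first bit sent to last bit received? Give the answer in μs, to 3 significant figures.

69.8 μs

Per-hop transmission t_tx = L/R = 700/1300000000 = 0.538462 μs.
Per-hop propagation t_prop = 18.4/210000000 = 0.087619 μs.
Pipeline fill: first packet needs 4·t_tx to clear all hops; remaining 125 packets each add one t_tx.
Total = (4+126-1)·t_tx + 4·t_prop = 129·0.538462 + 4·0.087619 = 69.8 μs.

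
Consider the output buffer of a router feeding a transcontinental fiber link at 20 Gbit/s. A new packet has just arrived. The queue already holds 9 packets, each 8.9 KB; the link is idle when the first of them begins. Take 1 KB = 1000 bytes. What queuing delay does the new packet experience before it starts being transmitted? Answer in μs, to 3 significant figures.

Each queued packet: L/R = 71200/20000000000 = 3.56 μs.
9 queued → 32.04 μs.
Queuing delay = 32.0 μs.

32.0 μs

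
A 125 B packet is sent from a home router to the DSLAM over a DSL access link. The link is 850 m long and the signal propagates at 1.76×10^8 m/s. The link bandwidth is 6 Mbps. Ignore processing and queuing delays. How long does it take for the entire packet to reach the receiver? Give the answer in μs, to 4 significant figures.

L = 125 × 8 = 1000 bits.
Transmission delay = L/R = 1000 / 6000000 = 166.667 μs.
Propagation delay = d/s = 850 m / 176000000 m/s = 4.82955 μs.
Total = 171.5 μs.

171.5 μs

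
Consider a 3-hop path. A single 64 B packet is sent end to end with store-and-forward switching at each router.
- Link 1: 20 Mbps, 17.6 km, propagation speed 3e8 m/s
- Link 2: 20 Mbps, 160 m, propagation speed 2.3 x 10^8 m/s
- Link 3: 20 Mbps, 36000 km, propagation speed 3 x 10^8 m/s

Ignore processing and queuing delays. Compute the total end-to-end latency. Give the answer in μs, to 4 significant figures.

L = 64 × 8 = 512 bits.
Transmission delay per hop = L/R = 512/20000000 = 25.6 μs; 3 hops → 76.8 μs.
Propagation delays (d/s per hop): 58.6667, 0.695652, 120000 μs; sum = 120059 μs.
End-to-end = 120100 μs.

120100 μs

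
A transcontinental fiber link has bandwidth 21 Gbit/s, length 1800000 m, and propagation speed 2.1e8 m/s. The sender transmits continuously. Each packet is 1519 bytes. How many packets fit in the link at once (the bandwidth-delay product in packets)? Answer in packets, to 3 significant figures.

Propagation delay = 1800000 / 210000000 = 0.00857143 s.
BDP = R × t_prop = 21000000000 × 0.00857143 = 180000000 bits.
In packets of 12152 bits: 14800 packets.

14800 packets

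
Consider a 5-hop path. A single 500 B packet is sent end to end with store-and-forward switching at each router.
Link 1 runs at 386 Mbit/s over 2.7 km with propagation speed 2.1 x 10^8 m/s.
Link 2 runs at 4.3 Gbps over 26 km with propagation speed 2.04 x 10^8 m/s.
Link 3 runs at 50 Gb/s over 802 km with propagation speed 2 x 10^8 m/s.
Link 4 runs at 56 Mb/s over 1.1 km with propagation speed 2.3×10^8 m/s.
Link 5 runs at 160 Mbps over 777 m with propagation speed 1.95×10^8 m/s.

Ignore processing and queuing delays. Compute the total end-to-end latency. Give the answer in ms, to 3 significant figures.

L = 500 × 8 = 4000 bits.
Transmission delays (L/R per hop): 0.0103627, 0.000930233, 8e-05, 0.0714286, 0.025 ms; sum = 0.107801 ms.
Propagation delays (d/s per hop): 0.0128571, 0.127451, 4.01, 0.00478261, 0.00398462 ms; sum = 4.15908 ms.
End-to-end = 4.27 ms.

4.27 ms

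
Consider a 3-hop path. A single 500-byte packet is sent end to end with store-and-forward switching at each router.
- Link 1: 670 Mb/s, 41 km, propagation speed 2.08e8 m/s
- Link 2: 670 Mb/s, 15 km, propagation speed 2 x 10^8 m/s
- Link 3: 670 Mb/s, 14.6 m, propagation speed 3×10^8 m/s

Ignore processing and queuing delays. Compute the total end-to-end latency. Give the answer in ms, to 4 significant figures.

0.2901 ms

L = 500 × 8 = 4000 bits.
Transmission delay per hop = L/R = 4000/670000000 = 0.00597015 ms; 3 hops → 0.0179104 ms.
Propagation delays (d/s per hop): 0.197115, 0.075, 4.86667e-05 ms; sum = 0.272164 ms.
End-to-end = 0.2901 ms.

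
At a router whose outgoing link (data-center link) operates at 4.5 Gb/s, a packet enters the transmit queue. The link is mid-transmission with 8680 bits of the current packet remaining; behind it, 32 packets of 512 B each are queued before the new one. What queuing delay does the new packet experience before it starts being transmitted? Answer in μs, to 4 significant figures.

31.06 μs

Each queued packet: L/R = 4096/4500000000 = 0.910222 μs.
32 queued → 29.1271 μs.
Plus remaining 8680 bits of current packet: 1.92889 μs.
Queuing delay = 31.06 μs.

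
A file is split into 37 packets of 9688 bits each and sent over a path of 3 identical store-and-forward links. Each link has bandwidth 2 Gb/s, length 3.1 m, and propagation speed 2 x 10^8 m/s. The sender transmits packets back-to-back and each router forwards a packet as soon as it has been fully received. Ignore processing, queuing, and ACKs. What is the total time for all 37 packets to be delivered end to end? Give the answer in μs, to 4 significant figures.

Per-hop transmission t_tx = L/R = 9688/2000000000 = 4.844 μs.
Per-hop propagation t_prop = 3.1/200000000 = 0.0155 μs.
Pipeline fill: first packet needs 3·t_tx to clear all hops; remaining 36 packets each add one t_tx.
Total = (3+37-1)·t_tx + 3·t_prop = 39·4.844 + 3·0.0155 = 189.0 μs.

189.0 μs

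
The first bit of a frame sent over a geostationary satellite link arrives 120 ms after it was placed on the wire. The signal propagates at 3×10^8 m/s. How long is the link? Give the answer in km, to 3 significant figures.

d = s × t_prop = 300000000 × 0.12 = 36000 km.

36000 km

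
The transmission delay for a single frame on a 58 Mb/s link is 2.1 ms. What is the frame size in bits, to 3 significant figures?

L = R × t_tx = 58000000 b/s × 0.0021 s = 121800 bits.

122000 bits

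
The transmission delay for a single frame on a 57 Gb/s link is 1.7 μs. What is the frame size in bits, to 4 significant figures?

L = R × t_tx = 57000000000 b/s × 1.7e-06 s = 96900 bits.

96900 bits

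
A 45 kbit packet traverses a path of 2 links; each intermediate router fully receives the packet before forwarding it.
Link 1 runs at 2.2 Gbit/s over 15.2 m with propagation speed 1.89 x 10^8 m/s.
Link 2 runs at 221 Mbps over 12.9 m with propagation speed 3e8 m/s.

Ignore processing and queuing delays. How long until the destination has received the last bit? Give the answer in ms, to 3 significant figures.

L = 45000 bits.
Transmission delays (L/R per hop): 0.0204545, 0.20362 ms; sum = 0.224074 ms.
Propagation delays (d/s per hop): 8.04233e-05, 4.3e-05 ms; sum = 0.000123423 ms.
End-to-end = 0.224 ms.

0.224 ms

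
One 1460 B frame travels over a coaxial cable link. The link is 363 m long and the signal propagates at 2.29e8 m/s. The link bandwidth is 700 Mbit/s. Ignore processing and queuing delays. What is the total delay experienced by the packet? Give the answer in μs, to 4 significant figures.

L = 1460 × 8 = 11680 bits.
Transmission delay = L/R = 11680 / 700000000 = 16.6857 μs.
Propagation delay = d/s = 363 m / 229000000 m/s = 1.58515 μs.
Total = 18.27 μs.

18.27 μs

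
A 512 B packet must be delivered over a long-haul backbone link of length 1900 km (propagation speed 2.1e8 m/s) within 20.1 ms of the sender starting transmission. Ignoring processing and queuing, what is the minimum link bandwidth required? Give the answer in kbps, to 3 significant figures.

371 kbps

L = 4096 bits.
Propagation delay = 1900000 / 210000000 = 9.04762 ms.
Transmission budget = 20.1 − 9.04762 = 11.0524 ms.
R ≥ L / t_tx = 4096 bits / 0.0110524 s = 371 kbps.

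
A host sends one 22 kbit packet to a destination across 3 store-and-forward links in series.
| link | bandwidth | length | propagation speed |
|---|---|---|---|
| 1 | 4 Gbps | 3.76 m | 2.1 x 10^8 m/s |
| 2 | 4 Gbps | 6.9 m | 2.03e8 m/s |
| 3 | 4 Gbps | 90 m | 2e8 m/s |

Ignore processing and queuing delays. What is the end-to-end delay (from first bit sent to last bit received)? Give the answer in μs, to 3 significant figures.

17.0 μs

L = 22000 bits.
Transmission delay per hop = L/R = 22000/4000000000 = 5.5 μs; 3 hops → 16.5 μs.
Propagation delays (d/s per hop): 0.0179048, 0.0339901, 0.45 μs; sum = 0.501895 μs.
End-to-end = 17.0 μs.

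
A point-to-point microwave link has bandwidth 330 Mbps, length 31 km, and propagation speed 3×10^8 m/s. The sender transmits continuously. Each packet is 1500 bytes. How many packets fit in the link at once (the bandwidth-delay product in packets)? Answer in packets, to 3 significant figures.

Propagation delay = 31000 / 300000000 = 0.000103333 s.
BDP = R × t_prop = 330000000 × 0.000103333 = 34100 bits.
In packets of 12000 bits: 2.84 packets.

2.84 packets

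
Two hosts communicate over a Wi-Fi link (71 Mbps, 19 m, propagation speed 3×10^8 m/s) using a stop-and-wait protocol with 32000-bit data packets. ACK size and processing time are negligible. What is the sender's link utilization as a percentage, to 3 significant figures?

100 %

t_tx = L/R = 32000/71000000 = 0.000450704 s.
t_prop = 19/300000000 = 6.33333e-08 s; RTT = 1.26667e-07 s.
Cycle = t_tx + RTT = 0.000450831 s.
Utilization = t_tx / cycle = 0.000450704/0.000450831 = 100 %.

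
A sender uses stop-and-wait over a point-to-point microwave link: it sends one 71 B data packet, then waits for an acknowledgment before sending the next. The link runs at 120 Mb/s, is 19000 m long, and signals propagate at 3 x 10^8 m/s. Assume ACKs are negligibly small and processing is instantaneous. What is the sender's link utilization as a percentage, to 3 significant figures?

3.60 %

t_tx = L/R = 568/120000000 = 4.73333e-06 s.
t_prop = 19000/300000000 = 6.33333e-05 s; RTT = 0.000126667 s.
Cycle = t_tx + RTT = 0.0001314 s.
Utilization = t_tx / cycle = 4.73333e-06/0.0001314 = 3.60 %.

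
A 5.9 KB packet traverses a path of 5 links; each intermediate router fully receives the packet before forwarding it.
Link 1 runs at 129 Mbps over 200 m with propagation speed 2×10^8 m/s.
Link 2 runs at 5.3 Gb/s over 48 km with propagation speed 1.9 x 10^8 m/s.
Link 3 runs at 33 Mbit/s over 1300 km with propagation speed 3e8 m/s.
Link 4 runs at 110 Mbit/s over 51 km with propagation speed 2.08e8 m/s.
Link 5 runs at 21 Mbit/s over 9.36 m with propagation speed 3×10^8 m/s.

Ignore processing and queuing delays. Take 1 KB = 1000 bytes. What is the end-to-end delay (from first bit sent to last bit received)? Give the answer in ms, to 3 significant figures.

L = 47200 bits.
Transmission delays (L/R per hop): 0.365891, 0.00890566, 1.4303, 0.429091, 2.24762 ms; sum = 4.48181 ms.
Propagation delays (d/s per hop): 0.001, 0.252632, 4.33333, 0.245192, 3.12e-05 ms; sum = 4.83219 ms.
End-to-end = 9.31 ms.

9.31 ms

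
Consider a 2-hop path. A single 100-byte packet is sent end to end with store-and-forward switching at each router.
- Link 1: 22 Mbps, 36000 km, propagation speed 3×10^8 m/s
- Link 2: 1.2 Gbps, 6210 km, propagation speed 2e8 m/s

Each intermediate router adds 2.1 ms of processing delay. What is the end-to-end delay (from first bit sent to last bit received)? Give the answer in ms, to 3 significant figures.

153 ms

L = 100 × 8 = 800 bits.
Transmission delays (L/R per hop): 0.0363636, 0.000666667 ms; sum = 0.0370303 ms.
Propagation delays (d/s per hop): 120, 31.05 ms; sum = 151.05 ms.
Processing at 1 router(s): 1 × 2.1 ms = 2.1 ms.
End-to-end = 153 ms.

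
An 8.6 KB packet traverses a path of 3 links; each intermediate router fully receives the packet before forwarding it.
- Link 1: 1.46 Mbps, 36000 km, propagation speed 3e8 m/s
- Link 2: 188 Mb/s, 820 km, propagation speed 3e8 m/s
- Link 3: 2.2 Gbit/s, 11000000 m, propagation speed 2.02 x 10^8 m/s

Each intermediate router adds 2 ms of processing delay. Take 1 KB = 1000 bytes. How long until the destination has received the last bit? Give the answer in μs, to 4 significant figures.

L = 68800 bits.
Transmission delays (L/R per hop): 47123.3, 365.957, 31.2727 μs; sum = 47520.5 μs.
Propagation delays (d/s per hop): 120000, 2733.33, 54455.4 μs; sum = 177189 μs.
Processing at 2 router(s): 2 × 2 ms = 4000 μs.
End-to-end = 228700 μs.

228700 μs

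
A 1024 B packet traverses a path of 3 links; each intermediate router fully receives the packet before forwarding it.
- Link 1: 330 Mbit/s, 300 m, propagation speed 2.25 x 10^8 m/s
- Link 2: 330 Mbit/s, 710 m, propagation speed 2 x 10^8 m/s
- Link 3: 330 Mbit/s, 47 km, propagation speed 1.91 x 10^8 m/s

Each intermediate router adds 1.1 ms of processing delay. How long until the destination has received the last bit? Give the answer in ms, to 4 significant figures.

2.525 ms

L = 1024 × 8 = 8192 bits.
Transmission delay per hop = L/R = 8192/330000000 = 0.0248242 ms; 3 hops → 0.0744727 ms.
Propagation delays (d/s per hop): 0.00133333, 0.00355, 0.246073 ms; sum = 0.250957 ms.
Processing at 2 router(s): 2 × 1.1 ms = 2.2 ms.
End-to-end = 2.525 ms.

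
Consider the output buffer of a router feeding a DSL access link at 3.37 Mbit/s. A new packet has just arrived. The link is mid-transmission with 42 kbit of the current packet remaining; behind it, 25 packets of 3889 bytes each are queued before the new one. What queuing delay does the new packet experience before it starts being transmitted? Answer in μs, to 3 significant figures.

Each queued packet: L/R = 31112/3370000 = 9232.05 μs.
25 queued → 230801 μs.
Plus remaining 42000 bits of current packet: 12462.9 μs.
Queuing delay = 243000 μs.

243000 μs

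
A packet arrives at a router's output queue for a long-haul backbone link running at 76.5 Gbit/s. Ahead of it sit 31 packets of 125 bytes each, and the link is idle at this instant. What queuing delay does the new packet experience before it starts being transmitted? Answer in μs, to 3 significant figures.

Each queued packet: L/R = 1000/76500000000 = 0.0130719 μs.
31 queued → 0.405229 μs.
Queuing delay = 0.405 μs.

0.405 μs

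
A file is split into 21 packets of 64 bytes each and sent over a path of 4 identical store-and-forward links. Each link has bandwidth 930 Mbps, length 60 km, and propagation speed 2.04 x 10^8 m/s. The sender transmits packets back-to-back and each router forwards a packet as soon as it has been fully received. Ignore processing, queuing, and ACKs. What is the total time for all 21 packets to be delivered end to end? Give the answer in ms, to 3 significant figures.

1.19 ms

Per-hop transmission t_tx = L/R = 512/930000000 = 0.000550538 ms.
Per-hop propagation t_prop = 60000/204000000 = 0.294118 ms.
Pipeline fill: first packet needs 4·t_tx to clear all hops; remaining 20 packets each add one t_tx.
Total = (4+21-1)·t_tx + 4·t_prop = 24·0.000550538 + 4·0.294118 = 1.19 ms.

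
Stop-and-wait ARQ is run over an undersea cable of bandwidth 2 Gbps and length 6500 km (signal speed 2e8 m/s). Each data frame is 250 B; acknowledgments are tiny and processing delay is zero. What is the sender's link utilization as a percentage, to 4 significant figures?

t_tx = L/R = 2000/2000000000 = 1e-06 s.
t_prop = 6500000/200000000 = 0.0325 s; RTT = 0.065 s.
Cycle = t_tx + RTT = 0.065001 s.
Utilization = t_tx / cycle = 1e-06/0.065001 = 0.001538 %.

0.001538 %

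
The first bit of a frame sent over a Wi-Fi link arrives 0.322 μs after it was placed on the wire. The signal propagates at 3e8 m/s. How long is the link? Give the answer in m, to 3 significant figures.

d = s × t_prop = 300000000 × 3.22e-07 = 96.6 m.

96.6 m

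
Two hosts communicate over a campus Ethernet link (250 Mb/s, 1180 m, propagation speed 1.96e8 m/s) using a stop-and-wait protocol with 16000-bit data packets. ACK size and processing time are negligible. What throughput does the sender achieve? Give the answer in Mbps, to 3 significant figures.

210 Mbps

t_tx = L/R = 16000/250000000 = 6.4e-05 s.
t_prop = 1180/196000000 = 6.02041e-06 s; RTT = 1.20408e-05 s.
Cycle = t_tx + RTT = 7.60408e-05 s.
Throughput = L / cycle = 16000 / 7.60408e-05 = 210 Mbps.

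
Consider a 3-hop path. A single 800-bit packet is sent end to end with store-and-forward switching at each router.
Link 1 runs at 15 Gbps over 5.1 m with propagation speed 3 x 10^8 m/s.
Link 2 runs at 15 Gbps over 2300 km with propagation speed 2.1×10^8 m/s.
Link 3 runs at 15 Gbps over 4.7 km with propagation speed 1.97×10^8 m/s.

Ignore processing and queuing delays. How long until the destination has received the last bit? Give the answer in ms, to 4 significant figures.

Transmission delay per hop = L/R = 800/15000000000 = 5.33333e-05 ms; 3 hops → 0.00016 ms.
Propagation delays (d/s per hop): 1.7e-05, 10.9524, 0.0238579 ms; sum = 10.9763 ms.
End-to-end = 10.98 ms.

10.98 ms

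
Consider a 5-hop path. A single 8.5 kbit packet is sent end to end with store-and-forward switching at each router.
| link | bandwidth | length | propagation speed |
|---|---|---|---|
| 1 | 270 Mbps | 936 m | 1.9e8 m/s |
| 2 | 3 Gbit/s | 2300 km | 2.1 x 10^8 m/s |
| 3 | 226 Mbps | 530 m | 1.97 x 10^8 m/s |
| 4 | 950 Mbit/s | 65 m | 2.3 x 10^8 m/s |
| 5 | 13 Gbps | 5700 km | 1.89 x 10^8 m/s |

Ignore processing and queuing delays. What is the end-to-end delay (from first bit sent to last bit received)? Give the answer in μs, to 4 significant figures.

L = 8500 bits.
Transmission delays (L/R per hop): 31.4815, 2.83333, 37.6106, 8.94737, 0.653846 μs; sum = 81.5266 μs.
Propagation delays (d/s per hop): 4.92632, 10952.4, 2.69036, 0.282609, 30158.7 μs; sum = 41119 μs.
End-to-end = 41200 μs.

41200 μs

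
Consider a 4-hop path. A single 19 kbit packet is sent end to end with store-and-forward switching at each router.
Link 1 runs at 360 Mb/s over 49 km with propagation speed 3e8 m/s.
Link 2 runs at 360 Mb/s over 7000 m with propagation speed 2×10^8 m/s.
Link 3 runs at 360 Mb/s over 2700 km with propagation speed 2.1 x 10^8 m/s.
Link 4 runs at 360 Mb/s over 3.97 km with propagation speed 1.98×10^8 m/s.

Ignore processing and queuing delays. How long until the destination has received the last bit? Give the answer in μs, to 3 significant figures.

L = 19000 bits.
Transmission delay per hop = L/R = 19000/360000000 = 52.7778 μs; 4 hops → 211.111 μs.
Propagation delays (d/s per hop): 163.333, 35, 12857.1, 20.0505 μs; sum = 13075.5 μs.
End-to-end = 13300 μs.

13300 μs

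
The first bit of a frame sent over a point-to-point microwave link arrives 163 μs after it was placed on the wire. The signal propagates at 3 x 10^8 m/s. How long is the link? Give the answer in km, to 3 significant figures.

48.9 km

d = s × t_prop = 300000000 × 0.000163 = 48.9 km.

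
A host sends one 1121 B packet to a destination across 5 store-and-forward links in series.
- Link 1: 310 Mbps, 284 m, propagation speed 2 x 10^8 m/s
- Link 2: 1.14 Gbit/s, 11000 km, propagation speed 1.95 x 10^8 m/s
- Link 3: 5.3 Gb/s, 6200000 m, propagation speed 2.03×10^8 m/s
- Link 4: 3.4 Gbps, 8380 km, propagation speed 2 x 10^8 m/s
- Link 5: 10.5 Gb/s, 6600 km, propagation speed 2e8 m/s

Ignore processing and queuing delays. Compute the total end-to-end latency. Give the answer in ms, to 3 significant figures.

L = 1121 × 8 = 8968 bits.
Transmission delays (L/R per hop): 0.028929, 0.00786667, 0.00169208, 0.00263765, 0.000854095 ms; sum = 0.0419795 ms.
Propagation delays (d/s per hop): 0.00142, 56.4103, 30.5419, 41.9, 33 ms; sum = 161.854 ms.
End-to-end = 162 ms.

162 ms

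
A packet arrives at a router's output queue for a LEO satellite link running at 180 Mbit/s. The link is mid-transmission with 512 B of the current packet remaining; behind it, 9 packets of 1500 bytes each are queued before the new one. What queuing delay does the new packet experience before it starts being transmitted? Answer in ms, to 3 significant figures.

Each queued packet: L/R = 12000/180000000 = 0.0666667 ms.
9 queued → 0.6 ms.
Plus remaining 4096 bits of current packet: 0.0227556 ms.
Queuing delay = 0.623 ms.

0.623 ms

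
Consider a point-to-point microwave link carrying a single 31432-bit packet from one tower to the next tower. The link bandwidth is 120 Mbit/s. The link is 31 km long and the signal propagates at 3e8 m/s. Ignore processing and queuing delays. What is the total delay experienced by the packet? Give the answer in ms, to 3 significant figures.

Transmission delay = L/R = 31432 / 120000000 = 0.261933 ms.
Propagation delay = d/s = 31000 m / 300000000 m/s = 0.103333 ms.
Total = 0.365 ms.

0.365 ms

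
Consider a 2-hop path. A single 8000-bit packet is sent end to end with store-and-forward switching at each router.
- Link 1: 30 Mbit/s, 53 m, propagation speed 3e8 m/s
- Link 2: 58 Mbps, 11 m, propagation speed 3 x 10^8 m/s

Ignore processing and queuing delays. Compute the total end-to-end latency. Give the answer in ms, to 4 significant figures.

0.4048 ms

Transmission delays (L/R per hop): 0.266667, 0.137931 ms; sum = 0.404598 ms.
Propagation delays (d/s per hop): 0.000176667, 3.66667e-05 ms; sum = 0.000213333 ms.
End-to-end = 0.4048 ms.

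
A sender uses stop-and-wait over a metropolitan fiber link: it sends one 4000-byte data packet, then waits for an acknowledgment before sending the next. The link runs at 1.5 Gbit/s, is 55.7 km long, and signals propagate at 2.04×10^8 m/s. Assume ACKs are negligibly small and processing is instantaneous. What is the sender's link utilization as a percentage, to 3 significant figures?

3.76 %

t_tx = L/R = 32000/1500000000 = 2.13333e-05 s.
t_prop = 55700/204000000 = 0.000273039 s; RTT = 0.000546078 s.
Cycle = t_tx + RTT = 0.000567412 s.
Utilization = t_tx / cycle = 2.13333e-05/0.000567412 = 3.76 %.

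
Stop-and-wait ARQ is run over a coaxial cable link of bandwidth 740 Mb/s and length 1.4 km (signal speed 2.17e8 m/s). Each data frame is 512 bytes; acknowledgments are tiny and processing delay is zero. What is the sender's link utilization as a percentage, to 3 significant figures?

30.0 %

t_tx = L/R = 4096/740000000 = 5.53514e-06 s.
t_prop = 1400/217000000 = 6.45161e-06 s; RTT = 1.29032e-05 s.
Cycle = t_tx + RTT = 1.84384e-05 s.
Utilization = t_tx / cycle = 5.53514e-06/1.84384e-05 = 30.0 %.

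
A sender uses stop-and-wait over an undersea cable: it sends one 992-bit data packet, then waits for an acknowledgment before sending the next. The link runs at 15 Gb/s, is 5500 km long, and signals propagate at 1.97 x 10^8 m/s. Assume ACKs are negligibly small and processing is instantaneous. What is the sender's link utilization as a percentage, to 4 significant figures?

0.0001184 %

t_tx = L/R = 992/15000000000 = 6.61333e-08 s.
t_prop = 5500000/197000000 = 0.0279188 s; RTT = 0.0558376 s.
Cycle = t_tx + RTT = 0.0558376 s.
Utilization = t_tx / cycle = 6.61333e-08/0.0558376 = 0.0001184 %.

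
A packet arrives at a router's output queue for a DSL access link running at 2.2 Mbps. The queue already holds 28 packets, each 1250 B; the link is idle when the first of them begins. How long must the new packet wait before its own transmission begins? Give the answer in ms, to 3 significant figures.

127 ms

Each queued packet: L/R = 10000/2200000 = 4.54545 ms.
28 queued → 127.273 ms.
Queuing delay = 127 ms.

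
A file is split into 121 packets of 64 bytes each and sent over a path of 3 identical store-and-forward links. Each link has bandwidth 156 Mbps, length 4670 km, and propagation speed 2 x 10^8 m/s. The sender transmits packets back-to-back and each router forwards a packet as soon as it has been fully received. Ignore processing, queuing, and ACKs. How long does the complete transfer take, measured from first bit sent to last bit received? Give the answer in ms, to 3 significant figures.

70.5 ms

Per-hop transmission t_tx = L/R = 512/156000000 = 0.00328205 ms.
Per-hop propagation t_prop = 4670000/200000000 = 23.35 ms.
Pipeline fill: first packet needs 3·t_tx to clear all hops; remaining 120 packets each add one t_tx.
Total = (3+121-1)·t_tx + 3·t_prop = 123·0.00328205 + 3·23.35 = 70.5 ms.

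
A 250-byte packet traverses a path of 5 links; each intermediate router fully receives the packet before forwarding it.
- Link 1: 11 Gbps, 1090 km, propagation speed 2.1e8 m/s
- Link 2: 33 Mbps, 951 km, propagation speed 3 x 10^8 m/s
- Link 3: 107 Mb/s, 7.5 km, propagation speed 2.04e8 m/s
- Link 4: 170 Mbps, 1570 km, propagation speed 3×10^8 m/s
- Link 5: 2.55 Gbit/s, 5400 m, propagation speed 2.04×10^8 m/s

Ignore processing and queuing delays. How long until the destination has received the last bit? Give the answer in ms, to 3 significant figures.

L = 250 × 8 = 2000 bits.
Transmission delays (L/R per hop): 0.000181818, 0.0606061, 0.0186916, 0.0117647, 0.000784314 ms; sum = 0.0920285 ms.
Propagation delays (d/s per hop): 5.19048, 3.17, 0.0367647, 5.23333, 0.0264706 ms; sum = 13.657 ms.
End-to-end = 13.7 ms.

13.7 ms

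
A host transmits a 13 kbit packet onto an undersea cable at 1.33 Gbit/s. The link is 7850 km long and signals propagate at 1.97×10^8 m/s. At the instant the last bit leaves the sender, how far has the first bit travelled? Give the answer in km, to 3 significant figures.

t_tx = L/R = 13000/1330000000 = 9.77444e-06 s.
Distance = s × t_tx = 197000000 × 9.77444e-06 = 1.93 km.

1.93 km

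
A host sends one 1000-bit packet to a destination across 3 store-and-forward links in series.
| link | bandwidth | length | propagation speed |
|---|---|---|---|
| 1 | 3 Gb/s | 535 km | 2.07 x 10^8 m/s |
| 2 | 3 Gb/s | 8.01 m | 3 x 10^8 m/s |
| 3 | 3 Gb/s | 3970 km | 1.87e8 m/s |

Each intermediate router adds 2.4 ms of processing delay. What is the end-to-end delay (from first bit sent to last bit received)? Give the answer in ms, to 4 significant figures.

28.62 ms

Transmission delay per hop = L/R = 1000/3000000000 = 0.000333333 ms; 3 hops → 0.001 ms.
Propagation delays (d/s per hop): 2.58454, 2.67e-05, 21.2299 ms; sum = 23.8145 ms.
Processing at 2 router(s): 2 × 2.4 ms = 4.8 ms.
End-to-end = 28.62 ms.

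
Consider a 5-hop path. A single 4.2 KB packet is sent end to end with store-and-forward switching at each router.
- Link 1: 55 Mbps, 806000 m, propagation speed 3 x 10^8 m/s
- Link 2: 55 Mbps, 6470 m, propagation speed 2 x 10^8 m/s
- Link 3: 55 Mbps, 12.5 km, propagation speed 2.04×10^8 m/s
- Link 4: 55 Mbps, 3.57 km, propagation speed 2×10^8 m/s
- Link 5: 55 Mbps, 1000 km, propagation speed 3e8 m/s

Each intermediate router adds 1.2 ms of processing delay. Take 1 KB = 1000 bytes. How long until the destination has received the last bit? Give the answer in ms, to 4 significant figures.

L = 33600 bits.
Transmission delay per hop = L/R = 33600/55000000 = 0.610909 ms; 5 hops → 3.05455 ms.
Propagation delays (d/s per hop): 2.68667, 0.03235, 0.0612745, 0.01785, 3.33333 ms; sum = 6.13147 ms.
Processing at 4 router(s): 4 × 1.2 ms = 4.8 ms.
End-to-end = 13.99 ms.

13.99 ms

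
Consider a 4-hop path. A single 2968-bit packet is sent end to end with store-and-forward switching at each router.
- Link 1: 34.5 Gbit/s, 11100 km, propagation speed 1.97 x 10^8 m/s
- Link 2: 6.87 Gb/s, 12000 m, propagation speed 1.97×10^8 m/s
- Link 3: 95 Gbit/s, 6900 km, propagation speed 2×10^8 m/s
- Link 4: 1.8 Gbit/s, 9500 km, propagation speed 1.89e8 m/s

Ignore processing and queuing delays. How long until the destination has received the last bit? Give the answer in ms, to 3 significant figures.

Transmission delays (L/R per hop): 8.6029e-05, 0.000432023, 3.12421e-05, 0.00164889 ms; sum = 0.00219818 ms.
Propagation delays (d/s per hop): 56.3452, 0.0609137, 34.5, 50.2646 ms; sum = 141.171 ms.
End-to-end = 141 ms.

141 ms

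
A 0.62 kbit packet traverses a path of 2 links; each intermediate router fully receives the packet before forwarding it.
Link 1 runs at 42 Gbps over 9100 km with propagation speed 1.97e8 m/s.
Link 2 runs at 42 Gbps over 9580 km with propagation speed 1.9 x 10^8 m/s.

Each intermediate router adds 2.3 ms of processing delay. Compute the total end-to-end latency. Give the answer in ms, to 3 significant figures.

98.9 ms

L = 620 bits.
Transmission delay per hop = L/R = 620/42000000000 = 1.47619e-05 ms; 2 hops → 2.95238e-05 ms.
Propagation delays (d/s per hop): 46.1929, 50.4211 ms; sum = 96.6139 ms.
Processing at 1 router(s): 1 × 2.3 ms = 2.3 ms.
End-to-end = 98.9 ms.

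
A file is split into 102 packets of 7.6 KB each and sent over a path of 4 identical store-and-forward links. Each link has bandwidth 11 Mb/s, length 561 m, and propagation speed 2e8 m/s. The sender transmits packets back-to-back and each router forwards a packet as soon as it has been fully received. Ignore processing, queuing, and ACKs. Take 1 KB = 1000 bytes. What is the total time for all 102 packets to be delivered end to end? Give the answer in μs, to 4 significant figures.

580400 μs

Per-hop transmission t_tx = L/R = 60800/11000000 = 5527.27 μs.
Per-hop propagation t_prop = 561/200000000 = 2.805 μs.
Pipeline fill: first packet needs 4·t_tx to clear all hops; remaining 101 packets each add one t_tx.
Total = (4+102-1)·t_tx + 4·t_prop = 105·5527.27 + 4·2.805 = 580400 μs.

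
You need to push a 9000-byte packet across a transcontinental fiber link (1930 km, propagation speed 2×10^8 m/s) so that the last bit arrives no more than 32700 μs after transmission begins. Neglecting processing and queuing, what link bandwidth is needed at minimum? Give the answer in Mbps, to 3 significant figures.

L = 72000 bits.
Propagation delay = 1930000 / 200000000 = 9650 μs.
Transmission budget = 32700 − 9650 = 23050 μs.
R ≥ L / t_tx = 72000 bits / 0.02305 s = 3.12 Mbps.

3.12 Mbps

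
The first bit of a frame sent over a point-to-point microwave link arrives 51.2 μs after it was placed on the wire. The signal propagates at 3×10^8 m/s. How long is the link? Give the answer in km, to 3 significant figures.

15.4 km

d = s × t_prop = 300000000 × 5.12e-05 = 15.4 km.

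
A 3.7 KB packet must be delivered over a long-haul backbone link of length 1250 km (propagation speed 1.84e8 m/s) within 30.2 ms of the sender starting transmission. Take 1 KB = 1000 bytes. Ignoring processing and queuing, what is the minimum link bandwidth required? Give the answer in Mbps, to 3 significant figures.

1.26 Mbps

L = 29600 bits.
Propagation delay = 1250000 / 184000000 = 6.79348 ms.
Transmission budget = 30.2 − 6.79348 = 23.4065 ms.
R ≥ L / t_tx = 29600 bits / 0.0234065 s = 1.26 Mbps.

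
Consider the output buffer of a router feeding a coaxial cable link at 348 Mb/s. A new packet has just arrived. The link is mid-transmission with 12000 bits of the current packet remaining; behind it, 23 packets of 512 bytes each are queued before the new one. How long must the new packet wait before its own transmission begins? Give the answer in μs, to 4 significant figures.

Each queued packet: L/R = 4096/348000000 = 11.7701 μs.
23 queued → 270.713 μs.
Plus remaining 12000 bits of current packet: 34.4828 μs.
Queuing delay = 305.2 μs.

305.2 μs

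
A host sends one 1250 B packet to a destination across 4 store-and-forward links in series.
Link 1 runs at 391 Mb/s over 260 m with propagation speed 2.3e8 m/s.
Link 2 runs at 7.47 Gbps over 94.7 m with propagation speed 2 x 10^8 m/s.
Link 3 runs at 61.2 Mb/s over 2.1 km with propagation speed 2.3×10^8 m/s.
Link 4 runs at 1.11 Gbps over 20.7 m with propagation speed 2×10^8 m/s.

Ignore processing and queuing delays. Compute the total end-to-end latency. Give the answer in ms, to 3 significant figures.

0.210 ms

L = 1250 × 8 = 10000 bits.
Transmission delays (L/R per hop): 0.0255754, 0.00133869, 0.163399, 0.00900901 ms; sum = 0.199322 ms.
Propagation delays (d/s per hop): 0.00113043, 0.0004735, 0.00913043, 0.0001035 ms; sum = 0.0108379 ms.
End-to-end = 0.210 ms.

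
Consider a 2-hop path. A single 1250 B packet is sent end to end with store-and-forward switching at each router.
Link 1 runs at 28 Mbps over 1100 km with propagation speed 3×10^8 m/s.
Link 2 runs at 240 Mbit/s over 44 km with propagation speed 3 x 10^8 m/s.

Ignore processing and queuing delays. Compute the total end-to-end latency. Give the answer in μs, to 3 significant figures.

4210 μs

L = 1250 × 8 = 10000 bits.
Transmission delays (L/R per hop): 357.143, 41.6667 μs; sum = 398.81 μs.
Propagation delays (d/s per hop): 3666.67, 146.667 μs; sum = 3813.33 μs.
End-to-end = 4210 μs.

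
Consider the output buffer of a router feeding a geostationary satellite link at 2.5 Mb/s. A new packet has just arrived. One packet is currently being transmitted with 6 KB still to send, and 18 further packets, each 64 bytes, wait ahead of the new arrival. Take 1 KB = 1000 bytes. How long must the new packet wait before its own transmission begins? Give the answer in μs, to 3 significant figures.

Each queued packet: L/R = 512/2500000 = 204.8 μs.
18 queued → 3686.4 μs.
Plus remaining 48000 bits of current packet: 19200 μs.
Queuing delay = 22900 μs.

22900 μs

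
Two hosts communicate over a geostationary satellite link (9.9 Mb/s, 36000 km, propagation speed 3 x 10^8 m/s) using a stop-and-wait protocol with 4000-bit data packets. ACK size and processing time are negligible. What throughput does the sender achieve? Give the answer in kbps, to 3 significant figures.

t_tx = L/R = 4000/9900000 = 0.00040404 s.
t_prop = 36000000/300000000 = 0.12 s; RTT = 0.24 s.
Cycle = t_tx + RTT = 0.240404 s.
Throughput = L / cycle = 4000 / 0.240404 = 16.6 kbps.

16.6 kbps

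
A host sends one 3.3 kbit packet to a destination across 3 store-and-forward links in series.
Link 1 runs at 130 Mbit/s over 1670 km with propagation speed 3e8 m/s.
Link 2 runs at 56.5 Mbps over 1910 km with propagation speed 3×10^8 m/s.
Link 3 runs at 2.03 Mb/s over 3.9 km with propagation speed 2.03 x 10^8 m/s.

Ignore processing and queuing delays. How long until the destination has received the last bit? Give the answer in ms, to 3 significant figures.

L = 3300 bits.
Transmission delays (L/R per hop): 0.0253846, 0.0584071, 1.62562 ms; sum = 1.70941 ms.
Propagation delays (d/s per hop): 5.56667, 6.36667, 0.0192118 ms; sum = 11.9525 ms.
End-to-end = 13.7 ms.

13.7 ms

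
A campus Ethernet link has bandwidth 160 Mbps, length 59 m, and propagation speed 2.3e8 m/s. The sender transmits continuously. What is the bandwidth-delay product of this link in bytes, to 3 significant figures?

5.13 bytes

Propagation delay = 59 / 2.3e+08 = 2.56522e-07 s.
BDP = R × t_prop = 160000000 × 2.56522e-07 = 41.0435 bits.
In bytes: 41.0435/8 = 5.13 bytes.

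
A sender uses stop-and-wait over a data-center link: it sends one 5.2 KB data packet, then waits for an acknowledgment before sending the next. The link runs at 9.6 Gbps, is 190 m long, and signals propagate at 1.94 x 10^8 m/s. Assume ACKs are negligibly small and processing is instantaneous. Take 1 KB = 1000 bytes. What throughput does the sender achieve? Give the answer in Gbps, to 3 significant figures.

6.61 Gbps

t_tx = L/R = 41600/9600000000 = 4.33333e-06 s.
t_prop = 190/194000000 = 9.79381e-07 s; RTT = 1.95876e-06 s.
Cycle = t_tx + RTT = 6.2921e-06 s.
Throughput = L / cycle = 41600 / 6.2921e-06 = 6.61 Gbps.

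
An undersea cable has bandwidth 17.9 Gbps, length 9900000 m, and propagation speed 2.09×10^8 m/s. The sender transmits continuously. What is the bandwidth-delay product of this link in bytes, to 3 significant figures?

106000000 bytes

Propagation delay = 9900000 / 209000000 = 0.0473684 s.
BDP = R × t_prop = 17900000000 × 0.0473684 = 847895000 bits.
In bytes: 847895000/8 = 106000000 bytes.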